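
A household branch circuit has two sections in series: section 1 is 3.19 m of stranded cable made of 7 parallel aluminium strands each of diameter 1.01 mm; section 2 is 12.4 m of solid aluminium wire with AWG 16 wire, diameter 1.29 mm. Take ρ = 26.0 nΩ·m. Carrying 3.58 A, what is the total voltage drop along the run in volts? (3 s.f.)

ρ = 26.0 nΩ·m = 2.60×10^-8 Ω·m
Section 1: A_strand = π(5.0500e-04)² = 8.012e-07 m²; R₁ = ρL/(N·A_s) = (2.60×10^-8)(3.19)/(7×8.012e-07) = 0.01479 Ω
Section 2: A = π(1.29/2 mm)² = π(6.4500e-04 m)² = 1.307e-06 m²
R₂ = (2.60×10^-8)(12.4)/(1.307e-06) = 0.2467 Ω
R = R₁ + R₂ = 0.2615 Ω
V = IR = 3.58 × 0.2615 = 0.936 V

0.936 V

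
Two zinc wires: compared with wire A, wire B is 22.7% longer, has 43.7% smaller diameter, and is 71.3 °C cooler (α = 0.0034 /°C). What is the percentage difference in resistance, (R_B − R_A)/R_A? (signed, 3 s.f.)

193%

R ∝ ρL/d² with ρ ∝ (1+αΔT), so R_B/R_A = (1 + 22.7/100) × (1 − 43.7/100)⁻² × (1 − 0.0034×71.3)
= 1.227 × 3.155 × 0.7576 = 2.933
(R_B − R_A)/R_A = 2.933 − 1 = 193%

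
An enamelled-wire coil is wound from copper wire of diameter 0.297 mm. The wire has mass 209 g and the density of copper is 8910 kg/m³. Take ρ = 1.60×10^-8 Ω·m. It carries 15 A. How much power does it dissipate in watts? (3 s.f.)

A = π(d/2)² = π(1.4850e-04 m)² = 6.9279e-08 m²
L = m/(density·A) = 0.209/(8910×6.9279e-08) = 338.6 m
R = ρL/A = (1.60×10^-8)(338.6)/(6.9279e-08) = 78.2 Ω
P = I²R = (15)² × 78.2 = 17600 W

17600 W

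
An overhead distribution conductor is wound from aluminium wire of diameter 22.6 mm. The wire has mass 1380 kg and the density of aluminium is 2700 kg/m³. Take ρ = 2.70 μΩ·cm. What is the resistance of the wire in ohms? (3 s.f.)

ρ = 2.70 μΩ·cm = 2.70×10^-8 Ω·m
A = π(d/2)² = π(1.1300e-02 m)² = 4.0115e-04 m²
L = m/(density·A) = 1380/(2700×4.0115e-04) = 1274 m
R = ρL/A = (2.70×10^-8)(1274)/(4.0115e-04) = 0.0858 Ω

0.0858 Ω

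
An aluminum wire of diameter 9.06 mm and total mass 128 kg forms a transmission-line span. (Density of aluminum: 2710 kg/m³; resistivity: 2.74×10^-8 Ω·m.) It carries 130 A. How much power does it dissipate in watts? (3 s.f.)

A = π(d/2)² = π(4.5300e-03 m)² = 6.4468e-05 m²
L = m/(density·A) = 128/(2710×6.4468e-05) = 732.6 m
R = ρL/A = (2.74×10^-8)(732.6)/(6.4468e-05) = 0.3114 Ω
P = I²R = (130)² × 0.3114 = 5260 W

5260 W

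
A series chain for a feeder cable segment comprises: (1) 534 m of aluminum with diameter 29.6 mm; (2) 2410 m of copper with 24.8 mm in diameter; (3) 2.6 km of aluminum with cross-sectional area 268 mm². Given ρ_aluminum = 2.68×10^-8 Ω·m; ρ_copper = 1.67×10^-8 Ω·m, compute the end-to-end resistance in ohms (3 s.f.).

0.364 Ω

Seg 1: A = π(d/2)² = π(1.4800e-02 m)² = 6.881e-04 m²
R_1 = (2.68×10^-8)(534)/(6.881e-04) = 0.0208 Ω
Seg 2: A = π(d/2)² = π(1.2400e-02 m)² = 4.831e-04 m²
R_2 = (1.67×10^-8)(2410)/(4.831e-04) = 0.08332 Ω
Seg 3: A = 268 mm² = 2.680e-04 m²
R_3 = (2.68×10^-8)(2600)/(2.680e-04) = 0.26 Ω
R_total = R_1 + R_2 + R_3 = 0.364 Ω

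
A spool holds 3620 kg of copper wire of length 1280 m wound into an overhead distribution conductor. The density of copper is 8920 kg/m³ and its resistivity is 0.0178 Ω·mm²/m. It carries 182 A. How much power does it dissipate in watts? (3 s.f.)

2380 W

ρ = 0.0178 Ω·mm²/m = 1.78×10^-8 Ω·m
A = m/(density·L) = 3620/(8920×1280) = 3.1705e-04 m²
R = ρL/A = (1.78×10^-8)(1280)/(3.1705e-04) = 0.07186 Ω
P = I²R = (182)² × 0.07186 = 2380 W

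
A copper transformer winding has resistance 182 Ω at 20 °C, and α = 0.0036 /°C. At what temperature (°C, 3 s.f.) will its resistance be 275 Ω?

R = R₀(1 + α(T − T₀)) ⇒ T = T₀ + (R/R₀ − 1)/α
T = 20 + (275/182 − 1)/0.0036 = 20 + (0.511)/0.0036 = 162 °C

162 °C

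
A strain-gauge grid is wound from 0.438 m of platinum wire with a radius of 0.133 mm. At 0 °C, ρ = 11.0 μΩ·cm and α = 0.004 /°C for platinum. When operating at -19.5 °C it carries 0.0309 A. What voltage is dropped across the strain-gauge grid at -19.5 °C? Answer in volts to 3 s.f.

0.0247 V

ρ = 11.0 μΩ·cm = 1.10×10^-7 Ω·m
A = πr² = π(1.3300e-04 m)² = 5.557e-08 m²
R₍0₎ = ρL/A = (1.10×10^-7)(0.438)/(5.557e-08) = 0.867 Ω
R₍-19.5₎ = R₍0₎(1 + αΔT) = 0.867 × (1 + 0.004×-19.5) = 0.7994 Ω
V = IR = 0.0309 × 0.7994 = 0.0247 V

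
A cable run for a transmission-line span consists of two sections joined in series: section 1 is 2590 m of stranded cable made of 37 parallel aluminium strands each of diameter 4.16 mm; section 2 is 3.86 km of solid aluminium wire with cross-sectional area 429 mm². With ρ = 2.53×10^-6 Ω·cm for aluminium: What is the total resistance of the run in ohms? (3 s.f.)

0.358 Ω

ρ = 2.53×10^-6 Ω·cm = 2.53×10^-8 Ω·m
Section 1: A_strand = π(2.0800e-03)² = 1.359e-05 m²; R₁ = ρL/(N·A_s) = (2.53×10^-8)(2590)/(37×1.359e-05) = 0.1303 Ω
Section 2: A = 429 mm² = 4.290e-04 m²
R₂ = (2.53×10^-8)(3860)/(4.290e-04) = 0.2276 Ω
R = R₁ + R₂ = 0.358 Ω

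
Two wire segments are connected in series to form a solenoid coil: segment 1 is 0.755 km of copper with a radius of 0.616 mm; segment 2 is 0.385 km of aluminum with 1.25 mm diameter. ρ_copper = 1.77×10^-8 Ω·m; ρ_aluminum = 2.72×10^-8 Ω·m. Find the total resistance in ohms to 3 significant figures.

Segment 1: A = πr² = π(6.1600e-04 m)² = 1.192e-06 m²
R₁ = ρL/A = (1.77×10^-8)(755)/(1.192e-06) = 11.21 Ω
Segment 2: A = π(d/2)² = π(6.2500e-04 m)² = 1.227e-06 m²
R₂ = (2.72×10^-8)(385)/(1.227e-06) = 8.533 Ω
R = R₁ + R₂ = 19.7 Ω

19.7 Ω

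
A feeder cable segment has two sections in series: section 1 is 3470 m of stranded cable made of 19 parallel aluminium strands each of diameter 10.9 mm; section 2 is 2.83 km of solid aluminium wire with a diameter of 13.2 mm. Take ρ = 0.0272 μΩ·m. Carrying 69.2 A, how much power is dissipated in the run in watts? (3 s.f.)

ρ = 0.0272 μΩ·m = 2.72×10^-8 Ω·m
Section 1: A_strand = π(5.4500e-03)² = 9.331e-05 m²; R₁ = ρL/(N·A_s) = (2.72×10^-8)(3470)/(19×9.331e-05) = 0.05324 Ω
Section 2: A = π(d/2)² = π(6.6000e-03 m)² = 1.368e-04 m²
R₂ = (2.72×10^-8)(2830)/(1.368e-04) = 0.5625 Ω
R = R₁ + R₂ = 0.6157 Ω
P = I²R = (69.2)² × 0.6157 = 2950 W

2950 W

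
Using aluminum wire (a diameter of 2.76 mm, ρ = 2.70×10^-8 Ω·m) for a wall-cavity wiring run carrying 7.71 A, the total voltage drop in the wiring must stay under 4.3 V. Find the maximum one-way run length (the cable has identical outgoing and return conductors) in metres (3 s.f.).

A = π(d/2)² = π(1.3800e-03 m)² = 5.983e-06 m²
L_max = V_max·A/(2·ρI) = (4.3)(5.983e-06)/(2×2.70×10^-8×7.71) = 61.8 m

61.8 m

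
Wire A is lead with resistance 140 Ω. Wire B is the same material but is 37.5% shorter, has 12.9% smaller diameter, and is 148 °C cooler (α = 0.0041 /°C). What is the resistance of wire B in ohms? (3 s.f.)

45.4 Ω

R ∝ ρL/d² with ρ ∝ (1+αΔT), so R_B/R_A = (1 − 37.5/100) × (1 − 12.9/100)⁻² × (1 − 0.0041×148)
= 0.625 × 1.318 × 0.3932 = 0.3239
R_B = 0.3239 × 140 = 45.4 Ω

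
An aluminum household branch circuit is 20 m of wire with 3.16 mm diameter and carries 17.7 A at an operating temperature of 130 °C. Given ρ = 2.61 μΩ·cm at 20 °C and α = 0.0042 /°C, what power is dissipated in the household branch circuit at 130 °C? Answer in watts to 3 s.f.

30.5 W

ρ = 2.61 μΩ·cm = 2.61×10^-8 Ω·m
A = π(d/2)² = π(1.5800e-03 m)² = 7.843e-06 m²
R₍20₎ = ρL/A = (2.61×10^-8)(20)/(7.843e-06) = 0.06656 Ω
R₍130₎ = R₍20₎(1 + αΔT) = 0.06656 × (1 + 0.0042×110) = 0.09731 Ω
P = I²R = (17.7)² × 0.09731 = 30.5 W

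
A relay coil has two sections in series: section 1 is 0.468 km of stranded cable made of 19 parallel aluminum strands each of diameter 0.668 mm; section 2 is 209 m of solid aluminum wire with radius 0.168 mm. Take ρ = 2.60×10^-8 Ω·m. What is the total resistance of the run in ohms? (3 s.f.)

Section 1: A_strand = π(3.3400e-04)² = 3.505e-07 m²; R₁ = ρL/(N·A_s) = (2.60×10^-8)(468)/(19×3.505e-07) = 1.827 Ω
Section 2: A = πr² = π(1.6800e-04 m)² = 8.867e-08 m²
R₂ = (2.60×10^-8)(209)/(8.867e-08) = 61.28 Ω
R = R₁ + R₂ = 63.1 Ω

63.1 Ω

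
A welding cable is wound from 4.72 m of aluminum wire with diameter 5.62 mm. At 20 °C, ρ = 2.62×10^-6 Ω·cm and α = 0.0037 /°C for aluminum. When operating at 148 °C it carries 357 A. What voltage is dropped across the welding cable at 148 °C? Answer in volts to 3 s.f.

ρ = 2.62×10^-6 Ω·cm = 2.62×10^-8 Ω·m
A = π(d/2)² = π(2.8100e-03 m)² = 2.481e-05 m²
R₍20₎ = ρL/A = (2.62×10^-8)(4.72)/(2.481e-05) = 0.004985 Ω
R₍148₎ = R₍20₎(1 + αΔT) = 0.004985 × (1 + 0.0037×128) = 0.007346 Ω
V = IR = 357 × 0.007346 = 2.62 V

2.62 V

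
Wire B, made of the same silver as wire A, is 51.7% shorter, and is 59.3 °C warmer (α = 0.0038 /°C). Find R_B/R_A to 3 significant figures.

0.592

R ∝ ρL/d² with ρ ∝ (1+αΔT), so R_B/R_A = (1 − 51.7/100) × (1 + 0.0038×59.3)
= 0.483 × 1.225 = 0.592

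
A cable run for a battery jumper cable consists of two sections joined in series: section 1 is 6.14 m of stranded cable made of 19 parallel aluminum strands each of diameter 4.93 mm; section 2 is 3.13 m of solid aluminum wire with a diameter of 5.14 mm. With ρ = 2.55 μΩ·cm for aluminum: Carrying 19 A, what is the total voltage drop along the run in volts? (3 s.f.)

ρ = 2.55 μΩ·cm = 2.55×10^-8 Ω·m
Section 1: A_strand = π(2.4650e-03)² = 1.909e-05 m²; R₁ = ρL/(N·A_s) = (2.55×10^-8)(6.14)/(19×1.909e-05) = 4.317×10^-4 Ω
Section 2: A = π(d/2)² = π(2.5700e-03 m)² = 2.075e-05 m²
R₂ = (2.55×10^-8)(3.13)/(2.075e-05) = 0.003847 Ω
R = R₁ + R₂ = 0.004278 Ω
V = IR = 19 × 0.004278 = 0.0813 V

0.0813 V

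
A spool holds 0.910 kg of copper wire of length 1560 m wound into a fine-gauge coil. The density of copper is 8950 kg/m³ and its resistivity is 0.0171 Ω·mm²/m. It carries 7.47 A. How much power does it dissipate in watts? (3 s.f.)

ρ = 0.0171 Ω·mm²/m = 1.71×10^-8 Ω·m
A = m/(density·L) = 0.91/(8950×1560) = 6.5177e-08 m²
R = ρL/A = (1.71×10^-8)(1560)/(6.5177e-08) = 409.3 Ω
P = I²R = (7.47)² × 409.3 = 22800 W

22800 W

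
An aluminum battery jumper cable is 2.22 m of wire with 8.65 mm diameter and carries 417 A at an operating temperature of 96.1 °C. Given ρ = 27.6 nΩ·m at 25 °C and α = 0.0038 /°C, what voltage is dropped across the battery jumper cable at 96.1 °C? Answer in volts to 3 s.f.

ρ = 27.6 nΩ·m = 2.76×10^-8 Ω·m
A = π(d/2)² = π(4.3250e-03 m)² = 5.877e-05 m²
R₍25₎ = ρL/A = (2.76×10^-8)(2.22)/(5.877e-05) = 0.001043 Ω
R₍96.1₎ = R₍25₎(1 + αΔT) = 0.001043 × (1 + 0.0038×71.1) = 0.001324 Ω
V = IR = 417 × 0.001324 = 0.552 V

0.552 V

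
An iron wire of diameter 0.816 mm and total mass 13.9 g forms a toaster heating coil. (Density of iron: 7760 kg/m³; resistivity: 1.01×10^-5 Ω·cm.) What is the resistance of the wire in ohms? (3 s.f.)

ρ = 1.01×10^-5 Ω·cm = 1.01×10^-7 Ω·m
A = π(d/2)² = π(4.0800e-04 m)² = 5.2296e-07 m²
L = m/(density·A) = 0.0139/(7760×5.2296e-07) = 3.425 m
R = ρL/A = (1.01×10^-7)(3.425)/(5.2296e-07) = 0.662 Ω

0.662 Ω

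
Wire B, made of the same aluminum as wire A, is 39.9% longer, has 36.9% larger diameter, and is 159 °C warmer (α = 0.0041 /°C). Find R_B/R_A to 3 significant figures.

1.23

R ∝ ρL/d² with ρ ∝ (1+αΔT), so R_B/R_A = (1 + 39.9/100) × (1 + 36.9/100)⁻² × (1 + 0.0041×159)
= 1.399 × 0.5336 × 1.652 = 1.23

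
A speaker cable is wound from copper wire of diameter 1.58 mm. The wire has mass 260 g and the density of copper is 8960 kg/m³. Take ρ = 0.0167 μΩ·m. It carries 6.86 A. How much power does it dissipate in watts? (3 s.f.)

ρ = 0.0167 μΩ·m = 1.67×10^-8 Ω·m
A = π(d/2)² = π(7.9000e-04 m)² = 1.9607e-06 m²
L = m/(density·A) = 0.26/(8960×1.9607e-06) = 14.8 m
R = ρL/A = (1.67×10^-8)(14.8)/(1.9607e-06) = 0.1261 Ω
P = I²R = (6.86)² × 0.1261 = 5.93 W

5.93 W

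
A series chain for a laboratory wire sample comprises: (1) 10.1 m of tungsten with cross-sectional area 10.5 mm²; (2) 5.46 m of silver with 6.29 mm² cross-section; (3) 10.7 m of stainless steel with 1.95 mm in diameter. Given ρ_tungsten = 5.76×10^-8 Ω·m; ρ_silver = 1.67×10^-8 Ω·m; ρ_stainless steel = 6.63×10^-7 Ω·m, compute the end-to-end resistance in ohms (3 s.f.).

2.45 Ω

Seg 1: A = 10.5 mm² = 1.050e-05 m²
R_1 = (5.76×10^-8)(10.1)/(1.050e-05) = 0.05541 Ω
Seg 2: A = 6.29 mm² = 6.290e-06 m²
R_2 = (1.67×10^-8)(5.46)/(6.290e-06) = 0.0145 Ω
Seg 3: A = π(d/2)² = π(9.7500e-04 m)² = 2.986e-06 m²
R_3 = (6.63×10^-7)(10.7)/(2.986e-06) = 2.375 Ω
R_total = R_1 + R_2 + R_3 = 2.45 Ω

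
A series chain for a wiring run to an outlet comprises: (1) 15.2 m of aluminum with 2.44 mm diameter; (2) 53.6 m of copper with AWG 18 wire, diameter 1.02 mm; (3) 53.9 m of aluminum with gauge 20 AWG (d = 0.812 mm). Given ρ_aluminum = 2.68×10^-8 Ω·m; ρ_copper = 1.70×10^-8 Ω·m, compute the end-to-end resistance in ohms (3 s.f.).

3.99 Ω

Seg 1: A = π(d/2)² = π(1.2200e-03 m)² = 4.676e-06 m²
R_1 = (2.68×10^-8)(15.2)/(4.676e-06) = 0.08712 Ω
Seg 2: A = π(1.02/2 mm)² = π(5.1000e-04 m)² = 8.171e-07 m²
R_2 = (1.70×10^-8)(53.6)/(8.171e-07) = 1.115 Ω
Seg 3: A = π(0.812/2 mm)² = π(4.0600e-04 m)² = 5.178e-07 m²
R_3 = (2.68×10^-8)(53.9)/(5.178e-07) = 2.789 Ω
R_total = R_1 + R_2 + R_3 = 3.99 Ω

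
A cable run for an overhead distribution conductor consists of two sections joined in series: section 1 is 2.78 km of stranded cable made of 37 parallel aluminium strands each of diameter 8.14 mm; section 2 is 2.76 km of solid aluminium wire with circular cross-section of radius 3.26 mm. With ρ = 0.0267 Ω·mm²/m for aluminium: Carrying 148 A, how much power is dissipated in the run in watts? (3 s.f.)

ρ = 0.0267 Ω·mm²/m = 2.67×10^-8 Ω·m
Section 1: A_strand = π(4.0700e-03)² = 5.204e-05 m²; R₁ = ρL/(N·A_s) = (2.67×10^-8)(2780)/(37×5.204e-05) = 0.03855 Ω
Section 2: A = πr² = π(3.2600e-03 m)² = 3.339e-05 m²
R₂ = (2.67×10^-8)(2760)/(3.339e-05) = 2.207 Ω
R = R₁ + R₂ = 2.246 Ω
P = I²R = (148)² × 2.246 = 49200 W

49200 W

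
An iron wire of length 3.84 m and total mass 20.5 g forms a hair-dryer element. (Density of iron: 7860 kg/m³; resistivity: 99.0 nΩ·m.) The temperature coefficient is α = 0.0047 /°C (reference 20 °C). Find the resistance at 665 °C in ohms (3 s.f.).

2.26 Ω

ρ = 99.0 nΩ·m = 9.90×10^-8 Ω·m
A = m/(density·L) = 0.0205/(7860×3.84) = 6.7920e-07 m²
R = ρL/A = (9.90×10^-8)(3.84)/(6.7920e-07) = 0.5597 Ω
R(665 °C) = 0.5597 × (1 + 0.0047×645) = 2.26 Ω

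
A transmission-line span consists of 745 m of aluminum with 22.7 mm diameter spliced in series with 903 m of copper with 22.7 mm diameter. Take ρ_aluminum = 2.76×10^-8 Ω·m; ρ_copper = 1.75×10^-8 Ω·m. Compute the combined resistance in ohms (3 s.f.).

0.0899 Ω

Segment 1: A = π(d/2)² = π(1.1350e-02 m)² = 4.047e-04 m²
R₁ = ρL/A = (2.76×10^-8)(745)/(4.047e-04) = 0.05081 Ω
R₂ = (1.75×10^-8)(903)/(4.047e-04) = 0.03905 Ω
R = R₁ + R₂ = 0.0899 Ω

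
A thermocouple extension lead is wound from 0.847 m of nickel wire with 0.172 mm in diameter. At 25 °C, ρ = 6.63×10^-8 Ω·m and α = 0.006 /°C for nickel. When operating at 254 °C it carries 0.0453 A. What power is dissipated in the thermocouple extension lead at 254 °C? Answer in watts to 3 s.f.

A = π(d/2)² = π(8.6000e-05 m)² = 2.324e-08 m²
R₍25₎ = ρL/A = (6.63×10^-8)(0.847)/(2.324e-08) = 2.417 Ω
R₍254₎ = R₍25₎(1 + αΔT) = 2.417 × (1 + 0.006×229) = 5.738 Ω
P = I²R = (0.0453)² × 5.738 = 0.0118 W

0.0118 W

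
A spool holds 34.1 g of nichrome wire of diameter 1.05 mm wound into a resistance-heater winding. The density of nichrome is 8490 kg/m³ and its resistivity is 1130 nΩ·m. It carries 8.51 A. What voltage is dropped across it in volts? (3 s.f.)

51.5 V

ρ = 1130 nΩ·m = 1.13×10^-6 Ω·m
A = π(d/2)² = π(5.2500e-04 m)² = 8.6590e-07 m²
L = m/(density·A) = 0.0341/(8490×8.6590e-07) = 4.639 m
R = ρL/A = (1.13×10^-6)(4.639)/(8.6590e-07) = 6.053 Ω
V = IR = 8.51 × 6.053 = 51.5 V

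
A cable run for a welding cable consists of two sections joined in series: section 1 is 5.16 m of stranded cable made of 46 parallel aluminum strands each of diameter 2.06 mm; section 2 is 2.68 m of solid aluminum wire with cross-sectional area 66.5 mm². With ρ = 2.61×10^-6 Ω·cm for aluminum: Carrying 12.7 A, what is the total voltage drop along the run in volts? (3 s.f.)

0.0245 V

ρ = 2.61×10^-6 Ω·cm = 2.61×10^-8 Ω·m
Section 1: A_strand = π(1.0300e-03)² = 3.333e-06 m²; R₁ = ρL/(N·A_s) = (2.61×10^-8)(5.16)/(46×3.333e-06) = 8.784×10^-4 Ω
Section 2: A = 66.5 mm² = 6.650e-05 m²
R₂ = (2.61×10^-8)(2.68)/(6.650e-05) = 0.001052 Ω
R = R₁ + R₂ = 0.00193 Ω
V = IR = 12.7 × 0.00193 = 0.0245 V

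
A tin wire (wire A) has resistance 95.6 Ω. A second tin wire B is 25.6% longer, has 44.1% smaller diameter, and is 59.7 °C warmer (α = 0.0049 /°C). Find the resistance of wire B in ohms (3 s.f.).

R ∝ ρL/d² with ρ ∝ (1+αΔT), so R_B/R_A = (1 + 25.6/100) × (1 − 44.1/100)⁻² × (1 + 0.0049×59.7)
= 1.256 × 3.2 × 1.292 = 5.195
R_B = 5.195 × 95.6 = 497 Ω

497 Ω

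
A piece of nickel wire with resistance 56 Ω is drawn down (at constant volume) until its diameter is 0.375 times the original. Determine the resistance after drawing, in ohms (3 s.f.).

2830 Ω

Volume constant ⇒ L' = L/r² with r = 0.375. R' = ρL'/A' = ρ(L/r²)/(πr²d₀²/4) = R/r⁴.
R' = 50.57 × 56 = 2830 Ω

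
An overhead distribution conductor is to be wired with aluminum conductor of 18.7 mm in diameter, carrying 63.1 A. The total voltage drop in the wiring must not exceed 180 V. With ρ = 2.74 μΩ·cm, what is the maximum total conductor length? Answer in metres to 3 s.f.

ρ = 2.74 μΩ·cm = 2.74×10^-8 Ω·m
A = π(d/2)² = π(9.3500e-03 m)² = 2.746e-04 m²
L_max = V_max·A/(1·ρI) = (180)(2.746e-04)/(2.74×10^-8×63.1) = 28600 m

28600 m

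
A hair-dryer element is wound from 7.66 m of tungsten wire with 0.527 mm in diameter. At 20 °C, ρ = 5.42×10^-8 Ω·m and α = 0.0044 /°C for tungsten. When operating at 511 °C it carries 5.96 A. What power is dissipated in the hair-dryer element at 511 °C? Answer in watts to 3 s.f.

A = π(d/2)² = π(2.6350e-04 m)² = 2.181e-07 m²
R₍20₎ = ρL/A = (5.42×10^-8)(7.66)/(2.181e-07) = 1.903 Ω
R₍511₎ = R₍20₎(1 + αΔT) = 1.903 × (1 + 0.0044×491) = 6.015 Ω
P = I²R = (5.96)² × 6.015 = 214 W

214 W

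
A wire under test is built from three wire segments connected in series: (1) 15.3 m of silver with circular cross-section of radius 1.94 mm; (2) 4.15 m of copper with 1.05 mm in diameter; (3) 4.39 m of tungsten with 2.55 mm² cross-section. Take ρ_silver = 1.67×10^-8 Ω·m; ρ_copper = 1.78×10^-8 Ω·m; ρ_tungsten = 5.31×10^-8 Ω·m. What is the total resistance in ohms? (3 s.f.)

0.198 Ω

Seg 1: A = πr² = π(1.9400e-03 m)² = 1.182e-05 m²
R_1 = (1.67×10^-8)(15.3)/(1.182e-05) = 0.02161 Ω
Seg 2: A = π(d/2)² = π(5.2500e-04 m)² = 8.659e-07 m²
R_2 = (1.78×10^-8)(4.15)/(8.659e-07) = 0.08531 Ω
Seg 3: A = 2.55 mm² = 2.550e-06 m²
R_3 = (5.31×10^-8)(4.39)/(2.550e-06) = 0.09142 Ω
R_total = R_1 + R_2 + R_3 = 0.198 Ω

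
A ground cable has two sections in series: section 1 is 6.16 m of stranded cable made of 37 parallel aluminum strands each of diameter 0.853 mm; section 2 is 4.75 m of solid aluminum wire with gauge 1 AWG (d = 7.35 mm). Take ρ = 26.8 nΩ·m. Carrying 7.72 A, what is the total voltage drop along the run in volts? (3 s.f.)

0.0834 V

ρ = 26.8 nΩ·m = 2.68×10^-8 Ω·m
Section 1: A_strand = π(4.2650e-04)² = 5.715e-07 m²; R₁ = ρL/(N·A_s) = (2.68×10^-8)(6.16)/(37×5.715e-07) = 0.007808 Ω
Section 2: A = π(7.35/2 mm)² = π(3.6750e-03 m)² = 4.243e-05 m²
R₂ = (2.68×10^-8)(4.75)/(4.243e-05) = 0.003 Ω
R = R₁ + R₂ = 0.01081 Ω
V = IR = 7.72 × 0.01081 = 0.0834 V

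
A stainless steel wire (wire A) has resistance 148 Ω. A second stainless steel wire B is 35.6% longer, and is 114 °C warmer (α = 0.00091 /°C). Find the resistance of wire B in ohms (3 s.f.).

R ∝ ρL/d² with ρ ∝ (1+αΔT), so R_B/R_A = (1 + 35.6/100) × (1 + 0.00091×114)
= 1.356 × 1.104 = 1.497
R_B = 1.497 × 148 = 222 Ω

222 Ω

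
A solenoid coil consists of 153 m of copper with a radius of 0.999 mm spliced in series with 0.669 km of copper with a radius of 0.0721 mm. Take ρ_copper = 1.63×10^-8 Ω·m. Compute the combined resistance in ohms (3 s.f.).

669 Ω

Segment 1: A = πr² = π(9.9900e-04 m)² = 3.135e-06 m²
R₁ = ρL/A = (1.63×10^-8)(153)/(3.135e-06) = 0.7954 Ω
Segment 2: A = πr² = π(7.2100e-05 m)² = 1.633e-08 m²
R₂ = (1.63×10^-8)(669)/(1.633e-08) = 667.7 Ω
R = R₁ + R₂ = 669 Ω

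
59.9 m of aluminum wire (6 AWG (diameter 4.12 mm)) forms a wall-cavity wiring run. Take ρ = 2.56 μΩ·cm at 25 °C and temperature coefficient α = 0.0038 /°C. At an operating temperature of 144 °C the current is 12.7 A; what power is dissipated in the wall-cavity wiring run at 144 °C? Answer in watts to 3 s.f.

ρ = 2.56 μΩ·cm = 2.56×10^-8 Ω·m
A = π(4.12/2 mm)² = π(2.0600e-03 m)² = 1.333e-05 m²
R₍25₎ = ρL/A = (2.56×10^-8)(59.9)/(1.333e-05) = 0.115 Ω
R₍144₎ = R₍25₎(1 + αΔT) = 0.115 × (1 + 0.0038×119) = 0.167 Ω
P = I²R = (12.7)² × 0.167 = 26.9 W

26.9 W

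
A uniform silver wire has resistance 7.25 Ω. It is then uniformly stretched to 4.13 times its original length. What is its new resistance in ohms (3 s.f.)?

124 Ω

Volume constant ⇒ A' = A/k with k = 4.13. R' = ρ(kL)/(A/k) = k²R.
R' = 17.06 × 7.25 = 124 Ω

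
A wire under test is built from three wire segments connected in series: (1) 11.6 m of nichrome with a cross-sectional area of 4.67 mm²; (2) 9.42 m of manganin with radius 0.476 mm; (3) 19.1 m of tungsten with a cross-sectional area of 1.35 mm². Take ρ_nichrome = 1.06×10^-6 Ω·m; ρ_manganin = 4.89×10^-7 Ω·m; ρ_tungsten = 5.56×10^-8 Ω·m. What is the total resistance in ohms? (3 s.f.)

Seg 1: A = 4.67 mm² = 4.670e-06 m²
R_1 = (1.06×10^-6)(11.6)/(4.670e-06) = 2.633 Ω
Seg 2: A = πr² = π(4.7600e-04 m)² = 7.118e-07 m²
R_2 = (4.89×10^-7)(9.42)/(7.118e-07) = 6.471 Ω
Seg 3: A = 1.35 mm² = 1.350e-06 m²
R_3 = (5.56×10^-8)(19.1)/(1.350e-06) = 0.7866 Ω
R_total = R_1 + R_2 + R_3 = 9.89 Ω

9.89 Ω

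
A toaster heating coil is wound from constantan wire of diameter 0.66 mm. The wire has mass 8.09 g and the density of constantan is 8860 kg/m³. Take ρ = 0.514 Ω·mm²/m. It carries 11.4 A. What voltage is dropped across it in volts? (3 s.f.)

45.7 V

ρ = 0.514 Ω·mm²/m = 5.14×10^-7 Ω·m
A = π(d/2)² = π(3.3000e-04 m)² = 3.4212e-07 m²
L = m/(density·A) = 0.00809/(8860×3.4212e-07) = 2.669 m
R = ρL/A = (5.14×10^-7)(2.669)/(3.4212e-07) = 4.01 Ω
V = IR = 11.4 × 4.01 = 45.7 V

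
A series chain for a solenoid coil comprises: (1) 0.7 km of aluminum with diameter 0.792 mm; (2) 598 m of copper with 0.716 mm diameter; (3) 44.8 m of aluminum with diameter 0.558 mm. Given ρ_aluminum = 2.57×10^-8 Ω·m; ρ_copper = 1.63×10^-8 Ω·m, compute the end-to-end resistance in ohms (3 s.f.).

Seg 1: A = π(d/2)² = π(3.9600e-04 m)² = 4.927e-07 m²
R_1 = (2.57×10^-8)(700)/(4.927e-07) = 36.52 Ω
Seg 2: A = π(d/2)² = π(3.5800e-04 m)² = 4.026e-07 m²
R_2 = (1.63×10^-8)(598)/(4.026e-07) = 24.21 Ω
Seg 3: A = π(d/2)² = π(2.7900e-04 m)² = 2.445e-07 m²
R_3 = (2.57×10^-8)(44.8)/(2.445e-07) = 4.708 Ω
R_total = R_1 + R_2 + R_3 = 65.4 Ω

65.4 Ω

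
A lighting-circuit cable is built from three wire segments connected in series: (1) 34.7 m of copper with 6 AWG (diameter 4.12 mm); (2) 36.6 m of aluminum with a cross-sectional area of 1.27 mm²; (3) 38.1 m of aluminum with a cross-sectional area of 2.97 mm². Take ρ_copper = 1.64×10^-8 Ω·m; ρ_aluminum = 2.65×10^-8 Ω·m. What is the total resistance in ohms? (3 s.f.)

1.15 Ω

Seg 1: A = π(4.12/2 mm)² = π(2.0600e-03 m)² = 1.333e-05 m²
R_1 = (1.64×10^-8)(34.7)/(1.333e-05) = 0.04269 Ω
Seg 2: A = 1.27 mm² = 1.270e-06 m²
R_2 = (2.65×10^-8)(36.6)/(1.270e-06) = 0.7637 Ω
Seg 3: A = 2.97 mm² = 2.970e-06 m²
R_3 = (2.65×10^-8)(38.1)/(2.970e-06) = 0.3399 Ω
R_total = R_1 + R_2 + R_3 = 1.15 Ω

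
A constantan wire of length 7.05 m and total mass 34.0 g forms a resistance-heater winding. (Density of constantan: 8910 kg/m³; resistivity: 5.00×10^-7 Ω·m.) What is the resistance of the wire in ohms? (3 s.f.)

A = m/(density·L) = 0.034/(8910×7.05) = 5.4127e-07 m²
R = ρL/A = (5.00×10^-7)(7.05)/(5.4127e-07) = 6.51 Ω

6.51 Ω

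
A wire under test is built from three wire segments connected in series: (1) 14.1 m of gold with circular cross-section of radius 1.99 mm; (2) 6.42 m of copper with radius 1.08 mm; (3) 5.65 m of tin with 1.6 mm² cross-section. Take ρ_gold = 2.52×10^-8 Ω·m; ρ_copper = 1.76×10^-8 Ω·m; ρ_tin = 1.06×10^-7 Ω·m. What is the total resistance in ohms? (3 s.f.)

Seg 1: A = πr² = π(1.9900e-03 m)² = 1.244e-05 m²
R_1 = (2.52×10^-8)(14.1)/(1.244e-05) = 0.02856 Ω
Seg 2: A = πr² = π(1.0800e-03 m)² = 3.664e-06 m²
R_2 = (1.76×10^-8)(6.42)/(3.664e-06) = 0.03084 Ω
Seg 3: A = 1.6 mm² = 1.600e-06 m²
R_3 = (1.06×10^-7)(5.65)/(1.600e-06) = 0.3743 Ω
R_total = R_1 + R_2 + R_3 = 0.434 Ω

0.434 Ω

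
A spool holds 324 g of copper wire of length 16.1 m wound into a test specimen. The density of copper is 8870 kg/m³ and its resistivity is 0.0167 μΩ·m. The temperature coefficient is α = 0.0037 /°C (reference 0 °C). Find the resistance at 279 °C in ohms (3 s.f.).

0.241 Ω

ρ = 0.0167 μΩ·m = 1.67×10^-8 Ω·m
A = m/(density·L) = 0.324/(8870×16.1) = 2.2688e-06 m²
R = ρL/A = (1.67×10^-8)(16.1)/(2.2688e-06) = 0.1185 Ω
R(279 °C) = 0.1185 × (1 + 0.0037×279) = 0.241 Ω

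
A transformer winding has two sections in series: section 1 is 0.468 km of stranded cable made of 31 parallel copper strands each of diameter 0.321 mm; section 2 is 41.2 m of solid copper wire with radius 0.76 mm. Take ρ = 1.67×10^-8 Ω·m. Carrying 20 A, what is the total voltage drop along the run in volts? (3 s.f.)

Section 1: A_strand = π(1.6050e-04)² = 8.093e-08 m²; R₁ = ρL/(N·A_s) = (1.67×10^-8)(468)/(31×8.093e-08) = 3.115 Ω
Section 2: A = πr² = π(7.6000e-04 m)² = 1.815e-06 m²
R₂ = (1.67×10^-8)(41.2)/(1.815e-06) = 0.3792 Ω
R = R₁ + R₂ = 3.494 Ω
V = IR = 20 × 3.494 = 69.9 V

69.9 V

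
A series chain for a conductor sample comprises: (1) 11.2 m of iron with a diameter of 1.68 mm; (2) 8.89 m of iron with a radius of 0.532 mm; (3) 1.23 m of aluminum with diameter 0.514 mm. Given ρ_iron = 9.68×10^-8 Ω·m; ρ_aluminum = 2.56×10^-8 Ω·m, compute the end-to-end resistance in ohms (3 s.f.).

1.61 Ω

Seg 1: A = π(d/2)² = π(8.4000e-04 m)² = 2.217e-06 m²
R_1 = (9.68×10^-8)(11.2)/(2.217e-06) = 0.4891 Ω
Seg 2: A = πr² = π(5.3200e-04 m)² = 8.891e-07 m²
R_2 = (9.68×10^-8)(8.89)/(8.891e-07) = 0.9678 Ω
Seg 3: A = π(d/2)² = π(2.5700e-04 m)² = 2.075e-07 m²
R_3 = (2.56×10^-8)(1.23)/(2.075e-07) = 0.1518 Ω
R_total = R_1 + R_2 + R_3 = 1.61 Ω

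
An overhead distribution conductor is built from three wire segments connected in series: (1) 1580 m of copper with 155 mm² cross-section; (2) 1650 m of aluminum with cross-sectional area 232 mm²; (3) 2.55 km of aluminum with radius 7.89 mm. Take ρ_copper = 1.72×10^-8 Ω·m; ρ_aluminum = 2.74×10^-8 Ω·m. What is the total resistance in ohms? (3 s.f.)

0.727 Ω

Seg 1: A = 155 mm² = 1.550e-04 m²
R_1 = (1.72×10^-8)(1580)/(1.550e-04) = 0.1753 Ω
Seg 2: A = 232 mm² = 2.320e-04 m²
R_2 = (2.74×10^-8)(1650)/(2.320e-04) = 0.1949 Ω
Seg 3: A = πr² = π(7.8900e-03 m)² = 1.956e-04 m²
R_3 = (2.74×10^-8)(2550)/(1.956e-04) = 0.3573 Ω
R_total = R_1 + R_2 + R_3 = 0.727 Ω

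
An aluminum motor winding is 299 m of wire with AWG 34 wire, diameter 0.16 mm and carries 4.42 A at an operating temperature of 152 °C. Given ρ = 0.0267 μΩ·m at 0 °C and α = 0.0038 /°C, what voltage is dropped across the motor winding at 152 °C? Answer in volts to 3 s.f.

ρ = 0.0267 μΩ·m = 2.67×10^-8 Ω·m
A = π(0.16/2 mm)² = π(8.0000e-05 m)² = 2.011e-08 m²
R₍0₎ = ρL/A = (2.67×10^-8)(299)/(2.011e-08) = 397.1 Ω
R₍152₎ = R₍0₎(1 + αΔT) = 397.1 × (1 + 0.0038×152) = 626.4 Ω
V = IR = 4.42 × 626.4 = 2770 V

2770 V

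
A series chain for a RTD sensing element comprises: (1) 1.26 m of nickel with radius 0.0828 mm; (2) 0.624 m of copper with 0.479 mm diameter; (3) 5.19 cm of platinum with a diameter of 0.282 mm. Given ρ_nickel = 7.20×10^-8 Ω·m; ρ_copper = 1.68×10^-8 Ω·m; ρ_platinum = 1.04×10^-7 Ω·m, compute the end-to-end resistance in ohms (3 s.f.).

Seg 1: A = πr² = π(8.2800e-05 m)² = 2.154e-08 m²
R_1 = (7.20×10^-8)(1.26)/(2.154e-08) = 4.212 Ω
Seg 2: A = π(d/2)² = π(2.3950e-04 m)² = 1.802e-07 m²
R_2 = (1.68×10^-8)(0.624)/(1.802e-07) = 0.05817 Ω
Seg 3: A = π(d/2)² = π(1.4100e-04 m)² = 6.246e-08 m²
R_3 = (1.04×10^-7)(0.0519)/(6.246e-08) = 0.08642 Ω
R_total = R_1 + R_2 + R_3 = 4.36 Ω

4.36 Ω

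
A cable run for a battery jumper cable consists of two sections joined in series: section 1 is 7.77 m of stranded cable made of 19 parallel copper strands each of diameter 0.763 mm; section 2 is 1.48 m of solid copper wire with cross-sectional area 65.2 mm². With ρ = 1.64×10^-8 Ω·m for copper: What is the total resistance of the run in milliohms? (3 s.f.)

15.0 mΩ

Section 1: A_strand = π(3.8150e-04)² = 4.572e-07 m²; R₁ = ρL/(N·A_s) = (1.64×10^-8)(7.77)/(19×4.572e-07) = 0.01467 Ω
Section 2: A = 65.2 mm² = 6.520e-05 m²
R₂ = (1.64×10^-8)(1.48)/(6.520e-05) = 3.723×10^-4 Ω
R = R₁ + R₂ = 15.0 mΩ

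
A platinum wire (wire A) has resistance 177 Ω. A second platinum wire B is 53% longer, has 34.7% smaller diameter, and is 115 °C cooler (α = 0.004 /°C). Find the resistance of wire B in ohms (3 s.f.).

343 Ω

R ∝ ρL/d² with ρ ∝ (1+αΔT), so R_B/R_A = (1 + 53/100) × (1 − 34.7/100)⁻² × (1 − 0.004×115)
= 1.53 × 2.345 × 0.54 = 1.938
R_B = 1.938 × 177 = 343 Ω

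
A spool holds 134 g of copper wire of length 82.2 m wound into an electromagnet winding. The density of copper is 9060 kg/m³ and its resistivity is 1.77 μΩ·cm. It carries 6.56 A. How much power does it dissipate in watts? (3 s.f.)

348 W

ρ = 1.77 μΩ·cm = 1.77×10^-8 Ω·m
A = m/(density·L) = 0.134/(9060×82.2) = 1.7993e-07 m²
R = ρL/A = (1.77×10^-8)(82.2)/(1.7993e-07) = 8.086 Ω
P = I²R = (6.56)² × 8.086 = 348 W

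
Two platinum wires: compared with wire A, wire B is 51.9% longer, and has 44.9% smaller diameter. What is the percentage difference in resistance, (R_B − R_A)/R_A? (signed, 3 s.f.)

400%

R ∝ L/d², so R_B/R_A = (1 + 51.9/100) × (1 − 44.9/100)⁻²
= 1.519 × 3.294 = 5.003
(R_B − R_A)/R_A = 5.003 − 1 = 400%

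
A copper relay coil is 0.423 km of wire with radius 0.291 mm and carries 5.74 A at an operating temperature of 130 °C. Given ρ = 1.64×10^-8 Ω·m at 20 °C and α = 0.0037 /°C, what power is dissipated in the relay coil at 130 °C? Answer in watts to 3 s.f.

A = πr² = π(2.9100e-04 m)² = 2.660e-07 m²
R₍20₎ = ρL/A = (1.64×10^-8)(423)/(2.660e-07) = 26.08 Ω
R₍130₎ = R₍20₎(1 + αΔT) = 26.08 × (1 + 0.0037×110) = 36.69 Ω
P = I²R = (5.74)² × 36.69 = 1210 W

1210 W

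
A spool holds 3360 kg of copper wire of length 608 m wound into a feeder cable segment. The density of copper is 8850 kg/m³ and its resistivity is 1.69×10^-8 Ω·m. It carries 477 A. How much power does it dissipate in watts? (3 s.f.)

A = m/(density·L) = 3360/(8850×608) = 6.2444e-04 m²
R = ρL/A = (1.69×10^-8)(608)/(6.2444e-04) = 0.01645 Ω
P = I²R = (477)² × 0.01645 = 3740 W

3740 W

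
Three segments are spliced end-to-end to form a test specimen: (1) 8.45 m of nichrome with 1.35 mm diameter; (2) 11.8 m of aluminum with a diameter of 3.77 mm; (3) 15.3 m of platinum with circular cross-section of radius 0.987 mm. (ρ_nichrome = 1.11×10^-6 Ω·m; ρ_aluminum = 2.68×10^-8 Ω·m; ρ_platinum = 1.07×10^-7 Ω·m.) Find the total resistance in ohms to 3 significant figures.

Seg 1: A = π(d/2)² = π(6.7500e-04 m)² = 1.431e-06 m²
R_1 = (1.11×10^-6)(8.45)/(1.431e-06) = 6.553 Ω
Seg 2: A = π(d/2)² = π(1.8850e-03 m)² = 1.116e-05 m²
R_2 = (2.68×10^-8)(11.8)/(1.116e-05) = 0.02833 Ω
Seg 3: A = πr² = π(9.8700e-04 m)² = 3.060e-06 m²
R_3 = (1.07×10^-7)(15.3)/(3.060e-06) = 0.5349 Ω
R_total = R_1 + R_2 + R_3 = 7.12 Ω

7.12 Ω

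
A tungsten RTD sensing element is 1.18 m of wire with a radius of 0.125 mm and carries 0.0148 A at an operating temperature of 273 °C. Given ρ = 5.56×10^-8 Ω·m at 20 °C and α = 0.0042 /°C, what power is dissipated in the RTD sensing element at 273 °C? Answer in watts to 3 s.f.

6.04×10^-4 W

A = πr² = π(1.2500e-04 m)² = 4.909e-08 m²
R₍20₎ = ρL/A = (5.56×10^-8)(1.18)/(4.909e-08) = 1.337 Ω
R₍273₎ = R₍20₎(1 + αΔT) = 1.337 × (1 + 0.0042×253) = 2.757 Ω
P = I²R = (0.0148)² × 2.757 = 6.04×10^-4 W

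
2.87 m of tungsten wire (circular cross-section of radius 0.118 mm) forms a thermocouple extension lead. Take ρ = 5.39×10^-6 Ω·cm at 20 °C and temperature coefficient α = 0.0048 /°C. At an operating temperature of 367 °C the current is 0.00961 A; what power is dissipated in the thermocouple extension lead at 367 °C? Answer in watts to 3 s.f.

8.71×10^-4 W

ρ = 5.39×10^-6 Ω·cm = 5.39×10^-8 Ω·m
A = πr² = π(1.1800e-04 m)² = 4.374e-08 m²
R₍20₎ = ρL/A = (5.39×10^-8)(2.87)/(4.374e-08) = 3.536 Ω
R₍367₎ = R₍20₎(1 + αΔT) = 3.536 × (1 + 0.0048×347) = 9.427 Ω
P = I²R = (0.00961)² × 9.427 = 8.71×10^-4 W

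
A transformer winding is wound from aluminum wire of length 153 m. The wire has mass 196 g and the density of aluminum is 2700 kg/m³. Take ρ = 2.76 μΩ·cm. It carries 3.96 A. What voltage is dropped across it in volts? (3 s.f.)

ρ = 2.76 μΩ·cm = 2.76×10^-8 Ω·m
A = m/(density·L) = 0.196/(2700×153) = 4.7446e-07 m²
R = ρL/A = (2.76×10^-8)(153)/(4.7446e-07) = 8.9 Ω
V = IR = 3.96 × 8.9 = 35.2 V

35.2 V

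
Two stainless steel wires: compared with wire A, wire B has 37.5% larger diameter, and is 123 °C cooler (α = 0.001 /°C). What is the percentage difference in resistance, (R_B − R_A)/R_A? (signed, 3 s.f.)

R ∝ ρL/d² with ρ ∝ (1+αΔT), so R_B/R_A = (1 + 37.5/100)⁻² × (1 − 0.001×123)
= 0.5289 × 0.877 = 0.4639
(R_B − R_A)/R_A = 0.4639 − 1 = -53.6%

-53.6%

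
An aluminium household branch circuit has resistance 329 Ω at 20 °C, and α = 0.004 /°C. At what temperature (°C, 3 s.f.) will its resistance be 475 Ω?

131 °C

R = R₀(1 + α(T − T₀)) ⇒ T = T₀ + (R/R₀ − 1)/α
T = 20 + (475/329 − 1)/0.004 = 20 + (0.4438)/0.004 = 131 °C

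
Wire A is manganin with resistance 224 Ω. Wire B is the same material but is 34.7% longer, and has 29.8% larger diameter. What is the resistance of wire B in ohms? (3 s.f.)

R ∝ L/d², so R_B/R_A = (1 + 34.7/100) × (1 + 29.8/100)⁻²
= 1.347 × 0.5935 = 0.7995
R_B = 0.7995 × 224 = 179 Ω

179 Ω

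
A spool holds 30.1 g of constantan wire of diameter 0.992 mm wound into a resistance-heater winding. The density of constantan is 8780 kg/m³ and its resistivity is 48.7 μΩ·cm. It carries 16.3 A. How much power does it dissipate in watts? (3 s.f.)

ρ = 48.7 μΩ·cm = 4.87×10^-7 Ω·m
A = π(d/2)² = π(4.9600e-04 m)² = 7.7288e-07 m²
L = m/(density·A) = 0.0301/(8780×7.7288e-07) = 4.436 m
R = ρL/A = (4.87×10^-7)(4.436)/(7.7288e-07) = 2.795 Ω
P = I²R = (16.3)² × 2.795 = 743 W

743 W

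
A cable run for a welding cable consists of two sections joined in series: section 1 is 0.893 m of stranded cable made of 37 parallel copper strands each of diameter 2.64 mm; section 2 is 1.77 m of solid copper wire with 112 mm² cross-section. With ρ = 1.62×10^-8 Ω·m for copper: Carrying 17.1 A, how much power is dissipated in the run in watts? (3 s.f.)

0.0957 W

Section 1: A_strand = π(1.3200e-03)² = 5.474e-06 m²; R₁ = ρL/(N·A_s) = (1.62×10^-8)(0.893)/(37×5.474e-06) = 7.143×10^-5 Ω
Section 2: A = 112 mm² = 1.120e-04 m²
R₂ = (1.62×10^-8)(1.77)/(1.120e-04) = 2.560×10^-4 Ω
R = R₁ + R₂ = 3.274×10^-4 Ω
P = I²R = (17.1)² × 3.274×10^-4 = 0.0957 W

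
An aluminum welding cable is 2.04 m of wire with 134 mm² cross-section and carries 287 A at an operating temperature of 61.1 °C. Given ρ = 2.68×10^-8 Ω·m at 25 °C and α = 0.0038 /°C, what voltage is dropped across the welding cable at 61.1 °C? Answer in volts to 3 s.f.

A = 134 mm² = 1.340e-04 m²
R₍25₎ = ρL/A = (2.68×10^-8)(2.04)/(1.340e-04) = 4.080×10^-4 Ω
R₍61.1₎ = R₍25₎(1 + αΔT) = 4.080×10^-4 × (1 + 0.0038×36.1) = 4.640×10^-4 Ω
V = IR = 287 × 4.640×10^-4 = 0.133 V

0.133 V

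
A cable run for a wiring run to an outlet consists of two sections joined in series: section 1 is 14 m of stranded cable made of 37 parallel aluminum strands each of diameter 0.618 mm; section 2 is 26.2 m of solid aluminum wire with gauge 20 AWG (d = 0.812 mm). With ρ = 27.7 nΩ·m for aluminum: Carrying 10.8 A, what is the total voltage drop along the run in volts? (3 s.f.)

15.5 V

ρ = 27.7 nΩ·m = 2.77×10^-8 Ω·m
Section 1: A_strand = π(3.0900e-04)² = 3.000e-07 m²; R₁ = ρL/(N·A_s) = (2.77×10^-8)(14)/(37×3.000e-07) = 0.03494 Ω
Section 2: A = π(0.812/2 mm)² = π(4.0600e-04 m)² = 5.178e-07 m²
R₂ = (2.77×10^-8)(26.2)/(5.178e-07) = 1.401 Ω
R = R₁ + R₂ = 1.436 Ω
V = IR = 10.8 × 1.436 = 15.5 V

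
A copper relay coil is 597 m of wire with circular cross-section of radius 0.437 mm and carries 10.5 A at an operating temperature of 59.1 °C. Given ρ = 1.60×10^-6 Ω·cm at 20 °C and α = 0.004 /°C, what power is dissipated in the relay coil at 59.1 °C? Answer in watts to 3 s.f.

ρ = 1.60×10^-6 Ω·cm = 1.60×10^-8 Ω·m
A = πr² = π(4.3700e-04 m)² = 5.999e-07 m²
R₍20₎ = ρL/A = (1.60×10^-8)(597)/(5.999e-07) = 15.92 Ω
R₍59.1₎ = R₍20₎(1 + αΔT) = 15.92 × (1 + 0.004×39.1) = 18.41 Ω
P = I²R = (10.5)² × 18.41 = 2030 W

2030 W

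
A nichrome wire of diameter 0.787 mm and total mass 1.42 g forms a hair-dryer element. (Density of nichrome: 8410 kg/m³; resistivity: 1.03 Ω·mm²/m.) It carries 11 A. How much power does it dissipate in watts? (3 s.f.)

88.9 W

ρ = 1.03 Ω·mm²/m = 1.03×10^-6 Ω·m
A = π(d/2)² = π(3.9350e-04 m)² = 4.8645e-07 m²
L = m/(density·A) = 0.00142/(8410×4.8645e-07) = 0.3471 m
R = ρL/A = (1.03×10^-6)(0.3471)/(4.8645e-07) = 0.7349 Ω
P = I²R = (11)² × 0.7349 = 88.9 W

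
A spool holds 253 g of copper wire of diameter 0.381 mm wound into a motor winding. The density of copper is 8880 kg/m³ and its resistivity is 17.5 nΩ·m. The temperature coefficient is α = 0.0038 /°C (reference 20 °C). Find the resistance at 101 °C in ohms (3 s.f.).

ρ = 17.5 nΩ·m = 1.75×10^-8 Ω·m
A = π(d/2)² = π(1.9050e-04 m)² = 1.1401e-07 m²
L = m/(density·A) = 0.253/(8880×1.1401e-07) = 249.9 m
R = ρL/A = (1.75×10^-8)(249.9)/(1.1401e-07) = 38.36 Ω
R(101 °C) = 38.36 × (1 + 0.0038×81) = 50.2 Ω

50.2 Ω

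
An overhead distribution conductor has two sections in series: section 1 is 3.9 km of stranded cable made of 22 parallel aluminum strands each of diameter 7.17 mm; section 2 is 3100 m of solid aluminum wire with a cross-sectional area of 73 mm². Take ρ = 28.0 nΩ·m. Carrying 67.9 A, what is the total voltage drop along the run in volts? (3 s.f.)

89.1 V

ρ = 28.0 nΩ·m = 2.80×10^-8 Ω·m
Section 1: A_strand = π(3.5850e-03)² = 4.038e-05 m²; R₁ = ρL/(N·A_s) = (2.80×10^-8)(3900)/(22×4.038e-05) = 0.1229 Ω
Section 2: A = 73 mm² = 7.300e-05 m²
R₂ = (2.80×10^-8)(3100)/(7.300e-05) = 1.189 Ω
R = R₁ + R₂ = 1.312 Ω
V = IR = 67.9 × 1.312 = 89.1 V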